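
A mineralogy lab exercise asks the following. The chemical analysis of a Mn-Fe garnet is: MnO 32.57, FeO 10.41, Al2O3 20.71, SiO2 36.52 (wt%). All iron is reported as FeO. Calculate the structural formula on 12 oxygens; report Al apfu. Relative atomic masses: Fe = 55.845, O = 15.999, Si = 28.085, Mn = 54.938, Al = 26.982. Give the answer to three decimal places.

2.007 Al apfu

32.57 wt% MnO ÷ 70.937 g/mol = 0.45914 mol, giving 0.45914 Mn and 0.45914 O.
10.41 wt% FeO ÷ 71.844 g/mol = 0.14490 mol, giving 0.14490 Fe and 0.14490 O.
20.71 wt% Al2O3 ÷ 101.961 g/mol = 0.20312 mol, giving 0.40624 Al and 0.60936 O.
36.52 wt% SiO2 ÷ 60.083 g/mol = 0.60783 mol, giving 0.60783 Si and 1.21566 O.
Oxygen sums to 2.42906; scaling by 12/2.42906 = 4.94018 puts the formula on 12 O.
Al: 0.40624 × 4.94018 = 2.007 atoms per formula unit.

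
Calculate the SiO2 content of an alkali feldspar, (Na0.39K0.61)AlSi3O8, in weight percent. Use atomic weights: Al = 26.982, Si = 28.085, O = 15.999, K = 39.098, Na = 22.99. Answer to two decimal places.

66.26 wt%

Formula mass = 272.045 g/mol.
3 Si → 3.0000 mol SiO2 per formula unit; M(SiO2) = 60.083, so SiO2 mass = 180.249 g.
180.249/272.045 × 100 = 66.26 wt%.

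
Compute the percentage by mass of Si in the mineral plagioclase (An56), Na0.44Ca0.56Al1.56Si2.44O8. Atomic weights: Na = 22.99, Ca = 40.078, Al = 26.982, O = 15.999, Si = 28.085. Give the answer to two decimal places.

25.27 weight percent

Formula mass = 0.44·22.99 + 0.56·40.078 + 1.56·26.982 + 2.44·28.085 + 8·15.999 = 271.171 g/mol, of which 68.527 g is Si.
So Si makes up 68.527/271.171 = 0.2527 of the mass, i.e. 25.27%.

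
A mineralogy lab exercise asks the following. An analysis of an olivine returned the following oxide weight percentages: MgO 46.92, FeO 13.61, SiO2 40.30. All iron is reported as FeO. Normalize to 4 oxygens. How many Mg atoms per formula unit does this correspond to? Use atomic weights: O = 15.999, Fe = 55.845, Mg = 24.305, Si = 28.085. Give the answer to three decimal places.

1.728 Mg apfu

46.92 wt% MgO ÷ 40.304 g/mol = 1.16415 mol, giving 1.16415 Mg and 1.16415 O.
13.61 wt% FeO ÷ 71.844 g/mol = 0.18944 mol, giving 0.18944 Fe and 0.18944 O.
40.30 wt% SiO2 ÷ 60.083 g/mol = 0.67074 mol, giving 0.67074 Si and 1.34148 O.
Oxygen sums to 2.69507; scaling by 4/2.69507 = 1.48419 puts the formula on 4 O.
Mg: 1.16415 × 1.48419 = 1.728 atoms per formula unit.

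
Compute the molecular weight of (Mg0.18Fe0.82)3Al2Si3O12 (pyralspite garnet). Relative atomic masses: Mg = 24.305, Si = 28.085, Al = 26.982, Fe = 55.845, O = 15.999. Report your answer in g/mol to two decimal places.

M = 0.54*24.305 + 2.46*55.845 + 2*26.982 + 3*28.085 + 12*15.999

480.71 g/mol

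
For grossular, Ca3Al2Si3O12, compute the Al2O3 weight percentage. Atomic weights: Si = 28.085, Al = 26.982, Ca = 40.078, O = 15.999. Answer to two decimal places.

Formula mass = 450.441 g/mol.
2 Al → 1.0000 mol Al2O3 per formula unit; M(Al2O3) = 101.961, so Al2O3 mass = 101.961 g.
101.961/450.441 × 100 = 22.64 wt%.

22.64 wt%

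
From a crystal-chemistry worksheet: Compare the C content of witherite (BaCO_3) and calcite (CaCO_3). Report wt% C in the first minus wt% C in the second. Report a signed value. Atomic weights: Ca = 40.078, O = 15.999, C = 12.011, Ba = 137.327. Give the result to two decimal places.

First mineral: 12.011 g C in 197.335 g formula = 6.09 wt% C.
Second mineral: 12.011 g C in 100.086 g formula = 12.00 wt% C.
6.09% − 12.00% gives a difference of -5.91 percentage points.

-5.91 percentage points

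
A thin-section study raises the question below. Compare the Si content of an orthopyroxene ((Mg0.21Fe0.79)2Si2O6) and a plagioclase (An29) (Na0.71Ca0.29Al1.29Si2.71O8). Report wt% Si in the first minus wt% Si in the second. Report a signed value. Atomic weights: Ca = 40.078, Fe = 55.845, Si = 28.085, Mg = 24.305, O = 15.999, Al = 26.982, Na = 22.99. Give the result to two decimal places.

-6.11 percentage points

First mineral: 56.170 g Si in 250.607 g formula = 22.41 wt% Si.
Second mineral: 76.110 g Si in 266.855 g formula = 28.52 wt% Si.
22.41% − 28.52% gives a difference of -6.11 percentage points.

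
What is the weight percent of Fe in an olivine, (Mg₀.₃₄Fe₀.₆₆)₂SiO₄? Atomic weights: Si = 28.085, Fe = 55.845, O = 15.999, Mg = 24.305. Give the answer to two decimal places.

M((Mg₀.₃₄Fe₀.₆₆)₂SiO₄) = 182.324 g/mol.
Fe contributes 1.32 × 55.845 = 73.715 g per mole.
73.715/182.324 = 0.4043 → 40.43%.

40.43 wt%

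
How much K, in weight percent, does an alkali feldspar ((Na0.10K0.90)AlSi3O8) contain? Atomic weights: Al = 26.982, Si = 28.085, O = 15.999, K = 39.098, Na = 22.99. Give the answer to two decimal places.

12.72 weight percent

M((Na0.10K0.90)AlSi3O8) = 276.716 g/mol.
K contributes 0.90 × 39.098 = 35.188 g per mole.
35.188/276.716 = 0.1272 → 12.72%.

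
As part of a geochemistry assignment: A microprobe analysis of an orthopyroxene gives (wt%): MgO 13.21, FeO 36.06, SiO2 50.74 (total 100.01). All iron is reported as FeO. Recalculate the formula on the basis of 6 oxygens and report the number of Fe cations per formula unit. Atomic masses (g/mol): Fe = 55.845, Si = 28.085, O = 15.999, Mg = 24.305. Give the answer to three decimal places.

MgO: 13.21/40.304 = 0.32776 mol → 0.32776 mol Mg, 0.32776 mol O.
FeO: 36.06/71.844 = 0.50192 mol → 0.50192 mol Fe, 0.50192 mol O.
SiO2: 50.74/60.083 = 0.84450 mol → 0.84450 mol Si, 1.68900 mol O.
Total oxygen = 2.51868 mol. Normalization factor = 6/2.51868 = 2.38220.
Fe per 6 O = 0.50192 × 2.38220 = 1.196.

1.196 Fe apfu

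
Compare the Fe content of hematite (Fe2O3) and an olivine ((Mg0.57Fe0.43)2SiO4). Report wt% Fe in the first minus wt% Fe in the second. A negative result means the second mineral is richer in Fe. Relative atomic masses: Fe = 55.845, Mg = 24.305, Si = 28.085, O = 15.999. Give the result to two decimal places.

41.32 percentage points

Fe in Fe2O3: molar mass 159.687 g/mol; 2×55.845 = 111.690 g → 69.94 wt%.
Fe in (Mg0.57Fe0.43)2SiO4: molar mass 167.815 g/mol; 0.86×55.845 = 48.027 g → 28.62 wt%.
Difference = 69.94 − 28.62 = 41.32 percentage points.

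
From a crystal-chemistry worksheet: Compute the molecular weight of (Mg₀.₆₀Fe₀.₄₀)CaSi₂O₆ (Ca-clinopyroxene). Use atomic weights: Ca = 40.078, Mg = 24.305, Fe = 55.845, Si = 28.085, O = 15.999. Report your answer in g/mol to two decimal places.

M = 0.60×24.305 + 0.40×55.845 + 1×40.078 + 2×28.085 + 6×15.999

229.16 g/mol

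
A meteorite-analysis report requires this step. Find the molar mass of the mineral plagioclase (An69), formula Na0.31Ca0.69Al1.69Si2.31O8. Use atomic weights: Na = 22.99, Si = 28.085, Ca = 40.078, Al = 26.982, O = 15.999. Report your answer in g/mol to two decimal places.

M = 0.31×22.99 + 0.69×40.078 + 1.69×26.982 + 2.31×28.085 + 8×15.999

273.25 g/mol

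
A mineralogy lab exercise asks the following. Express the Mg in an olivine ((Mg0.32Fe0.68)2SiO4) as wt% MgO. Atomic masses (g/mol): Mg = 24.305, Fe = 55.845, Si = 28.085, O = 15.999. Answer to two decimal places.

14.05 wt%

M((Mg0.32Fe0.68)2SiO4) = 183.585 g/mol; M(MgO) = 40.304 g/mol.
Moles MgO per formula unit = 0.64 Mg ÷ 1 = 0.6400.
MgO fraction = (0.6400 × 40.304) / 183.585 = 25.795/183.585 = 0.1405.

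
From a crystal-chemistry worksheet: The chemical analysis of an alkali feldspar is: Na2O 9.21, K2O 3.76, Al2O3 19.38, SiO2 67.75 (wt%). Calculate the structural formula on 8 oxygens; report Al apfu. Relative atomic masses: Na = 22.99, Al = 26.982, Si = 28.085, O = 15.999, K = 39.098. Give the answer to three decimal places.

1.009 Al apfu

Na2O: 9.21/61.979 = 0.14860 mol → 0.29720 mol Na, 0.14860 mol O.
K2O: 3.76/94.195 = 0.03992 mol → 0.07984 mol K, 0.03992 mol O.
Al2O3: 19.38/101.961 = 0.19007 mol → 0.38014 mol Al, 0.57021 mol O.
SiO2: 67.75/60.083 = 1.12761 mol → 1.12761 mol Si, 2.25522 mol O.
Total oxygen = 3.01395 mol. Normalization factor = 8/3.01395 = 2.65432.
Al per 8 O = 0.38014 × 2.65432 = 1.009.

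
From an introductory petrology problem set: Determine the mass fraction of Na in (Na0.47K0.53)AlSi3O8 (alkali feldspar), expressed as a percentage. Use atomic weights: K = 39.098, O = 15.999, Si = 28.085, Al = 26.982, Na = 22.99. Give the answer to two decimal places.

Formula mass = 0.47·22.99 + 0.53·39.098 + 1·26.982 + 3·28.085 + 8·15.999 = 270.756 g/mol, of which 10.805 g is Na.
So Na makes up 10.805/270.756 = 0.0399 of the mass, i.e. 3.99%.

3.99 mass %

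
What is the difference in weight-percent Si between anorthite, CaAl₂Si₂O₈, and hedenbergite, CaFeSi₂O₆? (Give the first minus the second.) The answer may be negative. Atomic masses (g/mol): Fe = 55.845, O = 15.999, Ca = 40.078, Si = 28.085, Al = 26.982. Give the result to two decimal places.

-2.45 percentage points

Si in CaAl₂Si₂O₈: molar mass 278.204 g/mol; 2×28.085 = 56.170 g → 20.19 wt%.
Si in CaFeSi₂O₆: molar mass 248.087 g/mol; 2×28.085 = 56.170 g → 22.64 wt%.
Difference = 20.19 − 22.64 = -2.45 percentage points.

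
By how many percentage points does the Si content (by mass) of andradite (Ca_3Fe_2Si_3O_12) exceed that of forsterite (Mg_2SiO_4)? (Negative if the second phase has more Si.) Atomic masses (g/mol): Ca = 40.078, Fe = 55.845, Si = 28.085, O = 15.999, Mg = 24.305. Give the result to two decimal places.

-3.38 percentage points

M(Ca_3Fe_2Si_3O_12) = 508.167 g/mol, so wt% Si = 84.255/508.167 × 100 = 16.58%.
M(Mg_2SiO_4) = 140.691 g/mol, so wt% Si = 28.085/140.691 × 100 = 19.96%.
16.58 − 19.96 = -3.38 pp.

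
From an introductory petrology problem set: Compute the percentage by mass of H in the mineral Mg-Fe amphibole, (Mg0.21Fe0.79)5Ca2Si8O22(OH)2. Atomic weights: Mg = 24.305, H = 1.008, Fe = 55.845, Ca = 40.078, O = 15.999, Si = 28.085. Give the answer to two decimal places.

Molar mass of (Mg0.21Fe0.79)5Ca2Si8O22(OH)2: 1.05*24.305 + 3.95*55.845 + 2*40.078 + 8*28.085 + 24*15.999 + 2*1.008 = 936.936 g/mol.
Mass of H per formula unit: 2 × 1.008 = 2.016 g.
Weight fraction H = 2.016 / 936.936 = 0.0022.

0.22 mass %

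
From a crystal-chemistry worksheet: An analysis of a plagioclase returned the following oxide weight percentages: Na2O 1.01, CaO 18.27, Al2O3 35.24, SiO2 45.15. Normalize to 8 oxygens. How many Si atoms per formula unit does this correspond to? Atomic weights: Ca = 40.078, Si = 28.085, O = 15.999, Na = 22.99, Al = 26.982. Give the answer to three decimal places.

Na2O: 1.01/61.979 = 0.01630 mol → 0.03260 mol Na, 0.01630 mol O.
CaO: 18.27/56.077 = 0.32580 mol → 0.32580 mol Ca, 0.32580 mol O.
Al2O3: 35.24/101.961 = 0.34562 mol → 0.69124 mol Al, 1.03686 mol O.
SiO2: 45.15/60.083 = 0.75146 mol → 0.75146 mol Si, 1.50292 mol O.
Total oxygen = 2.88188 mol. Normalization factor = 8/2.88188 = 2.77597.
Si per 8 O = 0.75146 × 2.77597 = 2.086.

2.086 Si apfu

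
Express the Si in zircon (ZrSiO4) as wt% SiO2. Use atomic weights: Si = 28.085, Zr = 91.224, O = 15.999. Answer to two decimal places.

32.78 wt%

Formula mass = 183.305 g/mol.
1 Si → 1.0000 mol SiO2 per formula unit; M(SiO2) = 60.083, so SiO2 mass = 60.083 g.
60.083/183.305 × 100 = 32.78 wt%.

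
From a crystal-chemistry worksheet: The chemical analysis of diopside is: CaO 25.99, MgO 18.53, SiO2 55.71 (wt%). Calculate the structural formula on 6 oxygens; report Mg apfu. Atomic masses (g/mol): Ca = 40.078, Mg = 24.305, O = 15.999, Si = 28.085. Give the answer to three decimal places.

25.99 wt% CaO ÷ 56.077 g/mol = 0.46347 mol, giving 0.46347 Ca and 0.46347 O.
18.53 wt% MgO ÷ 40.304 g/mol = 0.45976 mol, giving 0.45976 Mg and 0.45976 O.
55.71 wt% SiO2 ÷ 60.083 g/mol = 0.92722 mol, giving 0.92722 Si and 1.85444 O.
Oxygen sums to 2.77767; scaling by 6/2.77767 = 2.16008 puts the formula on 6 O.
Mg: 0.45976 × 2.16008 = 0.993 atoms per formula unit.

0.993 Mg apfu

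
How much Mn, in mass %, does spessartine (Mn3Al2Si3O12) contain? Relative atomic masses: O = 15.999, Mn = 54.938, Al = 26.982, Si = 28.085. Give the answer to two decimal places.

M(Mn3Al2Si3O12) = 495.021 g/mol.
Mn contributes 3 × 54.938 = 164.814 g per mole.
164.814/495.021 = 0.3329 → 33.29%.

33.29 mass %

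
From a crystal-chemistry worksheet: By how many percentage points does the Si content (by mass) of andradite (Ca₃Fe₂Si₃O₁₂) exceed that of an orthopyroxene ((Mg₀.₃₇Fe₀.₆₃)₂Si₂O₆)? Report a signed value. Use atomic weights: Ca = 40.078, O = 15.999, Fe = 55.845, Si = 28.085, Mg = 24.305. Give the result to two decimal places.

-6.77 percentage points

Si in Ca₃Fe₂Si₃O₁₂: molar mass 508.167 g/mol; 3×28.085 = 84.255 g → 16.58 wt%.
Si in (Mg₀.₃₇Fe₀.₆₃)₂Si₂O₆: molar mass 240.514 g/mol; 2×28.085 = 56.170 g → 23.35 wt%.
Difference = 16.58 − 23.35 = -6.77 percentage points.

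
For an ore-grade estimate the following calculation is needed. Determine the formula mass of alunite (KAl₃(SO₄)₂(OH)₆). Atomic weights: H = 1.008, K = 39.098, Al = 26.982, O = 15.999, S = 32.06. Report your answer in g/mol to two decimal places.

The formula mass is the sum 1*39.098 + 3*26.982 + 2*32.06 + 14*15.999 + 6*1.008.

414.20 g/mol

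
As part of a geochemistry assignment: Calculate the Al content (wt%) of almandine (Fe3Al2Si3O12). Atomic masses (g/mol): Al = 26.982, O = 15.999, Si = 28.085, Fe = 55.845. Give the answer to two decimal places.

Formula mass = 3·55.845 + 2·26.982 + 3·28.085 + 12·15.999 = 497.742 g/mol, of which 53.964 g is Al.
So Al makes up 53.964/497.742 = 0.1084 of the mass, i.e. 10.84%.

10.84 wt%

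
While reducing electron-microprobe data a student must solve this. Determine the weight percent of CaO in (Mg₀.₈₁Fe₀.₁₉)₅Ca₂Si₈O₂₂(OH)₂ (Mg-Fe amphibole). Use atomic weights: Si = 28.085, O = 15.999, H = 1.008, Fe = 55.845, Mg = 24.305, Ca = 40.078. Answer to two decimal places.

Formula mass = 842.316 g/mol.
2 Ca → 2.0000 mol CaO per formula unit; M(CaO) = 56.077, so CaO mass = 112.154 g.
112.154/842.316 × 100 = 13.31 wt%.

13.31 wt%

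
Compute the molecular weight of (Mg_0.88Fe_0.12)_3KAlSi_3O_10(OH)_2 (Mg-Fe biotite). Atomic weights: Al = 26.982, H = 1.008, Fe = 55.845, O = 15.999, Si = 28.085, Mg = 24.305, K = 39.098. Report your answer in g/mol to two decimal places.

M = 2.64×24.305 + 0.36×55.845 + 1×39.098 + 1×26.982 + 3×28.085 + 12×15.999 + 2×1.008

428.61 g/mol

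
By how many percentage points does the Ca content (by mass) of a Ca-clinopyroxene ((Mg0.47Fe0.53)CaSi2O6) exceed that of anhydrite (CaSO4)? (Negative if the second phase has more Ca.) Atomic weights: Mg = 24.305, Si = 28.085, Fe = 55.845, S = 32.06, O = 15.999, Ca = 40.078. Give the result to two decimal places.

-12.26 percentage points

M((Mg0.47Fe0.53)CaSi2O6) = 233.263 g/mol, so wt% Ca = 40.078/233.263 × 100 = 17.18%.
M(CaSO4) = 136.134 g/mol, so wt% Ca = 40.078/136.134 × 100 = 29.44%.
17.18 − 29.44 = -12.26 pp.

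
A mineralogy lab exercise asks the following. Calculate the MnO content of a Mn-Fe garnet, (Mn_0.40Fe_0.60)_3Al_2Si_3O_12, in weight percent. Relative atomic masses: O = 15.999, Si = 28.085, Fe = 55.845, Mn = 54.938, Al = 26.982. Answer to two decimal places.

M((Mn_0.40Fe_0.60)_3Al_2Si_3O_12) = 496.654 g/mol; M(MnO) = 70.937 g/mol.
Moles MnO per formula unit = 1.20 Mn ÷ 1 = 1.2000.
MnO fraction = (1.2000 × 70.937) / 496.654 = 85.124/496.654 = 0.1714.

17.14 wt%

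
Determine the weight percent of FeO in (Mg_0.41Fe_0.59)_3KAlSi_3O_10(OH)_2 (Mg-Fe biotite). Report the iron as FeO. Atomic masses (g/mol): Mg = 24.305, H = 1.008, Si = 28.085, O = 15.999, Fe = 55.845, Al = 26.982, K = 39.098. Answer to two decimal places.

Formula mass = 473.080 g/mol.
1.77 Fe → 1.7700 mol FeO per formula unit; M(FeO) = 71.844, so FeO mass = 127.164 g.
127.164/473.080 × 100 = 26.88 wt%.

26.88 wt%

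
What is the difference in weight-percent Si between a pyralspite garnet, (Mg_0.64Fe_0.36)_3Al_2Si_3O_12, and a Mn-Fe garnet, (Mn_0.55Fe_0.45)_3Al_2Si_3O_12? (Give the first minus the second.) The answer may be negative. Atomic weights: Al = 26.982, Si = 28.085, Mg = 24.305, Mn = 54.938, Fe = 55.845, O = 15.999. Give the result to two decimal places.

M((Mg_0.64Fe_0.36)_3Al_2Si_3O_12) = 437.185 g/mol, so wt% Si = 84.255/437.185 × 100 = 19.27%.
M((Mn_0.55Fe_0.45)_3Al_2Si_3O_12) = 496.245 g/mol, so wt% Si = 84.255/496.245 × 100 = 16.98%.
19.27 − 16.98 = 2.29 pp.

2.29 percentage points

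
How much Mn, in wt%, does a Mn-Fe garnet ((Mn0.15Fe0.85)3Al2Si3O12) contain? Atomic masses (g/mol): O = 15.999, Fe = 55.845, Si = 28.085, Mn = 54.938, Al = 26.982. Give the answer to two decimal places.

Formula mass = 0.45*54.938 + 2.55*55.845 + 2*26.982 + 3*28.085 + 12*15.999 = 497.334 g/mol, of which 24.722 g is Mn.
So Mn makes up 24.722/497.334 = 0.0497 of the mass, i.e. 4.97%.

4.97 wt%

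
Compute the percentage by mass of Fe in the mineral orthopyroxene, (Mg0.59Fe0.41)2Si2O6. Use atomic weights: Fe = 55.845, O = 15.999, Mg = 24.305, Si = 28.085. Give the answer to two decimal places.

20.21 mass %

Molar mass of (Mg0.59Fe0.41)2Si2O6: 1.18×24.305 + 0.82×55.845 + 2×28.085 + 6×15.999 = 226.637 g/mol.
Mass of Fe per formula unit: 0.82 × 55.845 = 45.793 g.
Weight fraction Fe = 45.793 / 226.637 = 0.2021.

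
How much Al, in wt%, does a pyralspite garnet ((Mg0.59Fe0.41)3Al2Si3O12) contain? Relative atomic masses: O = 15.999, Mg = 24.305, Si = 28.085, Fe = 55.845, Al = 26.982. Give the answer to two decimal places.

12.21 wt%

Formula mass = 1.77×24.305 + 1.23×55.845 + 2×26.982 + 3×28.085 + 12×15.999 = 441.916 g/mol, of which 53.964 g is Al.
So Al makes up 53.964/441.916 = 0.1221 of the mass, i.e. 12.21%.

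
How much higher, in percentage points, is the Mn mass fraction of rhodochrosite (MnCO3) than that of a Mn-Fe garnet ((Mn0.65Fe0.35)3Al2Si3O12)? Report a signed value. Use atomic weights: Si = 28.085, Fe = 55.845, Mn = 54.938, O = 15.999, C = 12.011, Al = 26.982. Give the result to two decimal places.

First mineral: 54.938 g Mn in 114.946 g formula = 47.79 wt% Mn.
Second mineral: 107.129 g Mn in 495.973 g formula = 21.60 wt% Mn.
47.79% − 21.60% gives a difference of 26.19 percentage points.

26.19 percentage points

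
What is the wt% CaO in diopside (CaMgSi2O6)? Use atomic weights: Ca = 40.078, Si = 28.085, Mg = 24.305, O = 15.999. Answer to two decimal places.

Molar mass of CaMgSi2O6 = 1×40.078 + 1×24.305 + 2×28.085 + 6×15.999 = 216.547 g/mol.
Each formula unit contains 1 Ca, equivalent to 1/1 = 1.0000 mol CaO.
M(CaO) = 1×40.078 + 1×15.999 = 56.077 g/mol.
Mass of CaO per formula unit = 1.0000 × 56.077 = 56.077 g.
CaO wt% = 56.077 / 216.547 × 100 = 25.90%.

25.90 wt%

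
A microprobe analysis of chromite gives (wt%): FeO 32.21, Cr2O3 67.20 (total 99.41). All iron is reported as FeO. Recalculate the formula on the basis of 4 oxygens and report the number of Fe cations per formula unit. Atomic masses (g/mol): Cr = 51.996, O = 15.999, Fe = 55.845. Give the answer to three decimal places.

1.010 Fe apfu

FeO (M=71.844): mol = 0.44833; Fe = 0.44833, O = 0.44833.
Cr2O3 (M=151.989): mol = 0.44214; Cr = 0.88428, O = 1.32642.
ΣO = 1.77475; factor = 4/ΣO = 2.25384.
Fe apfu = 0.44833 × 2.25384 = 1.010.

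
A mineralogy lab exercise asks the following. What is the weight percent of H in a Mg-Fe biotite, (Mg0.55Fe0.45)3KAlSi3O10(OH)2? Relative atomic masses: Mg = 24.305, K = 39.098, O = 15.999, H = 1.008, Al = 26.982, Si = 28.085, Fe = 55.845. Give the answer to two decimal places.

Molar mass of (Mg0.55Fe0.45)3KAlSi3O10(OH)2: 1.65*24.305 + 1.35*55.845 + 1*39.098 + 1*26.982 + 3*28.085 + 12*15.999 + 2*1.008 = 459.833 g/mol.
Mass of H per formula unit: 2 × 1.008 = 2.016 g.
Weight fraction H = 2.016 / 459.833 = 0.0044.

0.44 wt%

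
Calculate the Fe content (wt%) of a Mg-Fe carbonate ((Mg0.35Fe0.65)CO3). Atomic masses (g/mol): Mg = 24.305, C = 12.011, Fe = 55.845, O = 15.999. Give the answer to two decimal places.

M((Mg0.35Fe0.65)CO3) = 104.814 g/mol.
Fe contributes 0.65 × 55.845 = 36.299 g per mole.
36.299/104.814 = 0.3463 → 34.63%.

34.63 wt%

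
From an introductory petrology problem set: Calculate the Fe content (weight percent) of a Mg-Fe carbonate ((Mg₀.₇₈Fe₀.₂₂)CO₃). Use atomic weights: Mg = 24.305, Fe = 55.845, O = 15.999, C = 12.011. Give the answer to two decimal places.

13.46 weight percent

Formula mass = 0.78×24.305 + 0.22×55.845 + 1×12.011 + 3×15.999 = 91.252 g/mol, of which 12.286 g is Fe.
So Fe makes up 12.286/91.252 = 0.1346 of the mass, i.e. 13.46%.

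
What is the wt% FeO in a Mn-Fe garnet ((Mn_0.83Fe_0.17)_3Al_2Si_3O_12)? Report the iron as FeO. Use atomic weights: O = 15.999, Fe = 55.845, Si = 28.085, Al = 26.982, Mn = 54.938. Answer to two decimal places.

7.39 wt%

Formula mass = 495.484 g/mol.
0.51 Fe → 0.5100 mol FeO per formula unit; M(FeO) = 71.844, so FeO mass = 36.640 g.
36.640/495.484 × 100 = 7.39 wt%.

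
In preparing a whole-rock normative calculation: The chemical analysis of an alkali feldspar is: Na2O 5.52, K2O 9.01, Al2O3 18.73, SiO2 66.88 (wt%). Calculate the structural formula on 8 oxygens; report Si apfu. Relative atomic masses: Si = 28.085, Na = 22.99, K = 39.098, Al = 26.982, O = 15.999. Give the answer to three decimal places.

Na2O: 5.52/61.979 = 0.08906 mol → 0.17812 mol Na, 0.08906 mol O.
K2O: 9.01/94.195 = 0.09565 mol → 0.19130 mol K, 0.09565 mol O.
Al2O3: 18.73/101.961 = 0.18370 mol → 0.36740 mol Al, 0.55110 mol O.
SiO2: 66.88/60.083 = 1.11313 mol → 1.11313 mol Si, 2.22626 mol O.
Total oxygen = 2.96207 mol. Normalization factor = 8/2.96207 = 2.70081.
Si per 8 O = 1.11313 × 2.70081 = 3.006.

3.006 Si apfu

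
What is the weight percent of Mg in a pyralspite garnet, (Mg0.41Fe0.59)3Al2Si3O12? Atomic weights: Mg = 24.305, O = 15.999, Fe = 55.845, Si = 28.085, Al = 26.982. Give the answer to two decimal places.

M((Mg0.41Fe0.59)3Al2Si3O12) = 458.948 g/mol.
Mg contributes 1.23 × 24.305 = 29.895 g per mole.
29.895/458.948 = 0.0651 → 6.51%.

6.51 wt%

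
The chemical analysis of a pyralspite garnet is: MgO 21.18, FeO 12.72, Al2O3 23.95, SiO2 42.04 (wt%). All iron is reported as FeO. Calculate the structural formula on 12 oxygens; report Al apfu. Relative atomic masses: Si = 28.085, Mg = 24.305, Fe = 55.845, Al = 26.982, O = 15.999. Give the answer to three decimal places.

2.009 Al apfu

MgO (M=40.304): mol = 0.52551; Mg = 0.52551, O = 0.52551.
FeO (M=71.844): mol = 0.17705; Fe = 0.17705, O = 0.17705.
Al2O3 (M=101.961): mol = 0.23489; Al = 0.46978, O = 0.70467.
SiO2 (M=60.083): mol = 0.69970; Si = 0.69970, O = 1.39940.
ΣO = 2.80663; factor = 12/ΣO = 4.27559.
Al apfu = 0.46978 × 4.27559 = 2.009.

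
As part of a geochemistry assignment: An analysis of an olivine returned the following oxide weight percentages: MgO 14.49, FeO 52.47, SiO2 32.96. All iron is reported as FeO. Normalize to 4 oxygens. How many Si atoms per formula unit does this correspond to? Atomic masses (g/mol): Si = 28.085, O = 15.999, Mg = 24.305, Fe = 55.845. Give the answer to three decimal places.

14.49 wt% MgO ÷ 40.304 g/mol = 0.35952 mol, giving 0.35952 Mg and 0.35952 O.
52.47 wt% FeO ÷ 71.844 g/mol = 0.73033 mol, giving 0.73033 Fe and 0.73033 O.
32.96 wt% SiO2 ÷ 60.083 g/mol = 0.54857 mol, giving 0.54857 Si and 1.09714 O.
Oxygen sums to 2.18699; scaling by 4/2.18699 = 1.82900 puts the formula on 4 O.
Si: 0.54857 × 1.82900 = 1.003 atoms per formula unit.

1.003 Si apfu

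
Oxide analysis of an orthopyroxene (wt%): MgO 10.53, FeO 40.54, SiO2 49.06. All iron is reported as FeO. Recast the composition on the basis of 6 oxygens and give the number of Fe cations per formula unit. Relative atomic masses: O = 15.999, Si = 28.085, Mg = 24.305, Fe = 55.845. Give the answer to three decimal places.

1.377 Fe apfu

10.53 wt% MgO ÷ 40.304 g/mol = 0.26126 mol, giving 0.26126 Mg and 0.26126 O.
40.54 wt% FeO ÷ 71.844 g/mol = 0.56428 mol, giving 0.56428 Fe and 0.56428 O.
49.06 wt% SiO2 ÷ 60.083 g/mol = 0.81654 mol, giving 0.81654 Si and 1.63308 O.
Oxygen sums to 2.45862; scaling by 6/2.45862 = 2.44039 puts the formula on 6 O.
Fe: 0.56428 × 2.44039 = 1.377 atoms per formula unit.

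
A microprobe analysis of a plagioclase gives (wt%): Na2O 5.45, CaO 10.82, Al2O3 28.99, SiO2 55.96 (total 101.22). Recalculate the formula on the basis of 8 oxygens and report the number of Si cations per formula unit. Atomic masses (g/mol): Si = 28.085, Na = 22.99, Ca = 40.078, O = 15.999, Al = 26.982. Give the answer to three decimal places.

2.486 Si apfu

Na2O (M=61.979): mol = 0.08793; Na = 0.17586, O = 0.08793.
CaO (M=56.077): mol = 0.19295; Ca = 0.19295, O = 0.19295.
Al2O3 (M=101.961): mol = 0.28432; Al = 0.56864, O = 0.85296.
SiO2 (M=60.083): mol = 0.93138; Si = 0.93138, O = 1.86276.
ΣO = 2.99660; factor = 8/ΣO = 2.66969.
Si apfu = 0.93138 × 2.66969 = 2.486.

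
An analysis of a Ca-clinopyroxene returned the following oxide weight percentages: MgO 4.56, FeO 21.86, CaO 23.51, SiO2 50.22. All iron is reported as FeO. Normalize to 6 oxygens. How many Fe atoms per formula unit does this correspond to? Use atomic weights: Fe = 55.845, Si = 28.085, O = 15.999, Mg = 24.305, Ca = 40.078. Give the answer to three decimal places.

MgO (M=40.304): mol = 0.11314; Mg = 0.11314, O = 0.11314.
FeO (M=71.844): mol = 0.30427; Fe = 0.30427, O = 0.30427.
CaO (M=56.077): mol = 0.41924; Ca = 0.41924, O = 0.41924.
SiO2 (M=60.083): mol = 0.83584; Si = 0.83584, O = 1.67168.
ΣO = 2.50833; factor = 6/ΣO = 2.39203.
Fe apfu = 0.30427 × 2.39203 = 0.728.

0.728 Fe apfu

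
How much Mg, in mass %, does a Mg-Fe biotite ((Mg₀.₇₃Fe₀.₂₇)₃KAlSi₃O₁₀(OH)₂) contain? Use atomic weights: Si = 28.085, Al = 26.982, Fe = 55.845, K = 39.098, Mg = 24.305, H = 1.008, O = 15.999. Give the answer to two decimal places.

Formula mass = 2.19×24.305 + 0.81×55.845 + 1×39.098 + 1×26.982 + 3×28.085 + 12×15.999 + 2×1.008 = 442.801 g/mol, of which 53.228 g is Mg.
So Mg makes up 53.228/442.801 = 0.1202 of the mass, i.e. 12.02%.

12.02 mass %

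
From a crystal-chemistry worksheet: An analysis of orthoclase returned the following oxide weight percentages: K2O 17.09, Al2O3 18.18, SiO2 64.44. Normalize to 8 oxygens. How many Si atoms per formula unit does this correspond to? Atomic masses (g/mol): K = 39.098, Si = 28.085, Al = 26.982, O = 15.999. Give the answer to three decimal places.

K2O (M=94.195): mol = 0.18143; K = 0.36286, O = 0.18143.
Al2O3 (M=101.961): mol = 0.17830; Al = 0.35660, O = 0.53490.
SiO2 (M=60.083): mol = 1.07252; Si = 1.07252, O = 2.14504.
ΣO = 2.86137; factor = 8/ΣO = 2.79586.
Si apfu = 1.07252 × 2.79586 = 2.999.

2.999 Si apfu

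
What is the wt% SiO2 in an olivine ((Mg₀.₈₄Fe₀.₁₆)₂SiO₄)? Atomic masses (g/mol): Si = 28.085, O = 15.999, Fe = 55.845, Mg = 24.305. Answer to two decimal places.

39.85 wt%

Molar mass of (Mg₀.₈₄Fe₀.₁₆)₂SiO₄ = 1.68×24.305 + 0.32×55.845 + 1×28.085 + 4×15.999 = 150.784 g/mol.
Each formula unit contains 1 Si, equivalent to 1/1 = 1.0000 mol SiO2.
M(SiO2) = 1×28.085 + 2×15.999 = 60.083 g/mol.
Mass of SiO2 per formula unit = 1.0000 × 60.083 = 60.083 g.
SiO2 wt% = 60.083 / 150.784 × 100 = 39.85%.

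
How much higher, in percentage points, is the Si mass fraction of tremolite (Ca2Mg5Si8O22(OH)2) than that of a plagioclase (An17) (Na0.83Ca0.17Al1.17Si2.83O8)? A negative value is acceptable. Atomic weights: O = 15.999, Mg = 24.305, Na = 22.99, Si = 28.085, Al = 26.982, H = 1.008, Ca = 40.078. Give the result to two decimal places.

-2.34 percentage points

M(Ca2Mg5Si8O22(OH)2) = 812.353 g/mol, so wt% Si = 224.680/812.353 × 100 = 27.66%.
M(Na0.83Ca0.17Al1.17Si2.83O8) = 264.936 g/mol, so wt% Si = 79.481/264.936 × 100 = 30.00%.
27.66 − 30.00 = -2.34 pp.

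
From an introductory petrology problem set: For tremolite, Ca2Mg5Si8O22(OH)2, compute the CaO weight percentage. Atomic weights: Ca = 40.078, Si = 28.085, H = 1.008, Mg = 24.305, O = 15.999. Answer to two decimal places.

13.81 wt%

Molar mass of Ca2Mg5Si8O22(OH)2 = 2·40.078 + 5·24.305 + 8·28.085 + 24·15.999 + 2·1.008 = 812.353 g/mol.
Each formula unit contains 2 Ca, equivalent to 2/1 = 2.0000 mol CaO.
M(CaO) = 1×40.078 + 1×15.999 = 56.077 g/mol.
Mass of CaO per formula unit = 2.0000 × 56.077 = 112.154 g.
CaO wt% = 112.154 / 812.353 × 100 = 13.81%.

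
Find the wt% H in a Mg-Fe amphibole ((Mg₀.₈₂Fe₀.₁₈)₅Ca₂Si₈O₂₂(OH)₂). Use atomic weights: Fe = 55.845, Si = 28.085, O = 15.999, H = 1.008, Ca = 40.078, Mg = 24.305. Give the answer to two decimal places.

Molar mass of (Mg₀.₈₂Fe₀.₁₈)₅Ca₂Si₈O₂₂(OH)₂: 4.10*24.305 + 0.90*55.845 + 2*40.078 + 8*28.085 + 24*15.999 + 2*1.008 = 840.739 g/mol.
Mass of H per formula unit: 2 × 1.008 = 2.016 g.
Weight fraction H = 2.016 / 840.739 = 0.0024.

0.24 wt%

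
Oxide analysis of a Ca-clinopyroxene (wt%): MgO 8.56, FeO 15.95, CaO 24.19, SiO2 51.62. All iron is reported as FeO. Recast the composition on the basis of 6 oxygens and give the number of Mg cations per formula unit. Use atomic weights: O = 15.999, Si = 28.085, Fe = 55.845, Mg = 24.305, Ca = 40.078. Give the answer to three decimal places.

0.493 Mg apfu

MgO (M=40.304): mol = 0.21239; Mg = 0.21239, O = 0.21239.
FeO (M=71.844): mol = 0.22201; Fe = 0.22201, O = 0.22201.
CaO (M=56.077): mol = 0.43137; Ca = 0.43137, O = 0.43137.
SiO2 (M=60.083): mol = 0.85914; Si = 0.85914, O = 1.71828.
ΣO = 2.58405; factor = 6/ΣO = 2.32194.
Mg apfu = 0.21239 × 2.32194 = 0.493.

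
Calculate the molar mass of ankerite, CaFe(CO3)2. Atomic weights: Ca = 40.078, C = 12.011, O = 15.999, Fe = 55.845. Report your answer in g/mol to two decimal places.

M = 1(40.078) + 1(55.845) + 2(12.011) + 6(15.999)

215.94 g/mol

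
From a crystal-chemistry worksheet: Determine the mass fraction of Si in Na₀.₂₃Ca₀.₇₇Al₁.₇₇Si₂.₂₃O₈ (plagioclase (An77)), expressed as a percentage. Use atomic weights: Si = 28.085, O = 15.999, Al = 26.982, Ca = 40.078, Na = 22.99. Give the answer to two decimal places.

Formula mass = 0.23×22.99 + 0.77×40.078 + 1.77×26.982 + 2.23×28.085 + 8×15.999 = 274.527 g/mol, of which 62.630 g is Si.
So Si makes up 62.630/274.527 = 0.2281 of the mass, i.e. 22.81%.

22.81 weight percent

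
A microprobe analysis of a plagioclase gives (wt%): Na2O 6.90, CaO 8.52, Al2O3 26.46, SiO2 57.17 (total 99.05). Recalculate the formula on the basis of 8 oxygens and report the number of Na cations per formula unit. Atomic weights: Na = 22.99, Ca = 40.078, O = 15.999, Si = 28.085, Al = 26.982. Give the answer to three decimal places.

6.90 wt% Na2O ÷ 61.979 g/mol = 0.11133 mol, giving 0.22266 Na and 0.11133 O.
8.52 wt% CaO ÷ 56.077 g/mol = 0.15193 mol, giving 0.15193 Ca and 0.15193 O.
26.46 wt% Al2O3 ÷ 101.961 g/mol = 0.25951 mol, giving 0.51902 Al and 0.77853 O.
57.17 wt% SiO2 ÷ 60.083 g/mol = 0.95152 mol, giving 0.95152 Si and 1.90304 O.
Oxygen sums to 2.94483; scaling by 8/2.94483 = 2.71663 puts the formula on 8 O.
Na: 0.22266 × 2.71663 = 0.605 atoms per formula unit.

0.605 Na apfu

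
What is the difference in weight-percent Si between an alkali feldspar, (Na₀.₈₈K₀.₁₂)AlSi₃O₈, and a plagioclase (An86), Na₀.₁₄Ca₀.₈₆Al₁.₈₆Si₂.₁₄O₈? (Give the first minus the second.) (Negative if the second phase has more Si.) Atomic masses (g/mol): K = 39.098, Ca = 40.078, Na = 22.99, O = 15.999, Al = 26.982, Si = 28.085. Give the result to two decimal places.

Si in (Na₀.₈₈K₀.₁₂)AlSi₃O₈: molar mass 264.152 g/mol; 3×28.085 = 84.255 g → 31.90 wt%.
Si in Na₀.₁₄Ca₀.₈₆Al₁.₈₆Si₂.₁₄O₈: molar mass 275.966 g/mol; 2.14×28.085 = 60.102 g → 21.78 wt%.
Difference = 31.90 − 21.78 = 10.12 percentage points.

10.12 percentage points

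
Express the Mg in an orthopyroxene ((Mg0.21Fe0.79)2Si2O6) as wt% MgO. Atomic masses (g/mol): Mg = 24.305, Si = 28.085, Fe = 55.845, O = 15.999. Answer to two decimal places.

M((Mg0.21Fe0.79)2Si2O6) = 250.607 g/mol; M(MgO) = 40.304 g/mol.
Moles MgO per formula unit = 0.42 Mg ÷ 1 = 0.4200.
MgO fraction = (0.4200 × 40.304) / 250.607 = 16.928/250.607 = 0.0675.

6.75 wt%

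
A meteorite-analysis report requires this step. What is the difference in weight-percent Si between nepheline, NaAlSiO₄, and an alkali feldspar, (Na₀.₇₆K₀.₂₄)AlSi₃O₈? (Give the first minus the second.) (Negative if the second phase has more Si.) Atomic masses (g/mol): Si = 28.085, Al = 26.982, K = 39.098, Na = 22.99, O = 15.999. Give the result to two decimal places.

Si in NaAlSiO₄: molar mass 142.053 g/mol; 1×28.085 = 28.085 g → 19.77 wt%.
Si in (Na₀.₇₆K₀.₂₄)AlSi₃O₈: molar mass 266.085 g/mol; 3×28.085 = 84.255 g → 31.66 wt%.
Difference = 19.77 − 31.66 = -11.89 percentage points.

-11.89 percentage points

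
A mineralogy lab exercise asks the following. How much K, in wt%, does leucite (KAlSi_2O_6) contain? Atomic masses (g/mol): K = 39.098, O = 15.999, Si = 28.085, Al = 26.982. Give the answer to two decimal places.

Molar mass of KAlSi_2O_6: 1*39.098 + 1*26.982 + 2*28.085 + 6*15.999 = 218.244 g/mol.
Mass of K per formula unit: 1 × 39.098 = 39.098 g.
Weight fraction K = 39.098 / 218.244 = 0.1791.

17.91 wt%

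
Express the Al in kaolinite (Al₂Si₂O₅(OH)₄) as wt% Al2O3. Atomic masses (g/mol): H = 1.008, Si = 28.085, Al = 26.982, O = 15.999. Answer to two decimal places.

M(Al₂Si₂O₅(OH)₄) = 258.157 g/mol; M(Al2O3) = 101.961 g/mol.
Moles Al2O3 per formula unit = 2 Al ÷ 2 = 1.0000.
Al2O3 fraction = (1.0000 × 101.961) / 258.157 = 101.961/258.157 = 0.3950.

39.50 wt%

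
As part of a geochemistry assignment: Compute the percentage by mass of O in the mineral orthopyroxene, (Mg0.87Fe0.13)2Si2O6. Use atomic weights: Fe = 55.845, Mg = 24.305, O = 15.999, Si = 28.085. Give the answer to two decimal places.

45.94 wt%

Formula mass = 1.74*24.305 + 0.26*55.845 + 2*28.085 + 6*15.999 = 208.974 g/mol, of which 95.994 g is O.
So O makes up 95.994/208.974 = 0.4594 of the mass, i.e. 45.94%.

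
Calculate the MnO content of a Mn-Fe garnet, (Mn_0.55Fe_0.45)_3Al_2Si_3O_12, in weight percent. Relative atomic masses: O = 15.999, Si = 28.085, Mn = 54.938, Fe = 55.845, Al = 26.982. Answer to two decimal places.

M((Mn_0.55Fe_0.45)_3Al_2Si_3O_12) = 496.245 g/mol; M(MnO) = 70.937 g/mol.
Moles MnO per formula unit = 1.65 Mn ÷ 1 = 1.6500.
MnO fraction = (1.6500 × 70.937) / 496.245 = 117.046/496.245 = 0.2359.

23.59 wt%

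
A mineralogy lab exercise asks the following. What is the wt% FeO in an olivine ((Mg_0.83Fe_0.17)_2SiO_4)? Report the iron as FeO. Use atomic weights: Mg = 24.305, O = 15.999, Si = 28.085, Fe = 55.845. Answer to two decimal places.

Formula mass = 151.415 g/mol.
0.34 Fe → 0.3400 mol FeO per formula unit; M(FeO) = 71.844, so FeO mass = 24.427 g.
24.427/151.415 × 100 = 16.13 wt%.

16.13 wt%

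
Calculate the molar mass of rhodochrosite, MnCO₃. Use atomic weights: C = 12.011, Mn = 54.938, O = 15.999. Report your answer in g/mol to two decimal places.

Mn: 1 × 54.938 = 54.9380
C: 1 × 12.011 = 12.0110
O: 3 × 15.999 = 47.9970
Summing the contributions gives the formula mass.

114.95 g/mol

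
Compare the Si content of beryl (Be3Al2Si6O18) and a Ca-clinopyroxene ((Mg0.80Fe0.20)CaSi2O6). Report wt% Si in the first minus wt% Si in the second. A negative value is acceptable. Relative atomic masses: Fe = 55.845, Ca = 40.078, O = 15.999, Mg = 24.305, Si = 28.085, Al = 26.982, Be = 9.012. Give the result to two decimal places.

6.15 percentage points

First mineral: 168.510 g Si in 537.492 g formula = 31.35 wt% Si.
Second mineral: 56.170 g Si in 222.855 g formula = 25.20 wt% Si.
31.35% − 25.20% gives a difference of 6.15 percentage points.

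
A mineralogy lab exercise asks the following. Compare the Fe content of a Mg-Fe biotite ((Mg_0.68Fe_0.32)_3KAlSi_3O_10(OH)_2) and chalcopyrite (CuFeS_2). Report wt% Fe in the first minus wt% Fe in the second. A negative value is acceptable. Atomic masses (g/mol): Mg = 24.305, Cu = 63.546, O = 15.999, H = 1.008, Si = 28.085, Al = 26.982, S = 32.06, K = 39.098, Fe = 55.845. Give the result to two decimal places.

-18.45 percentage points

Fe in (Mg_0.68Fe_0.32)_3KAlSi_3O_10(OH)_2: molar mass 447.532 g/mol; 0.96×55.845 = 53.611 g → 11.98 wt%.
Fe in CuFeS_2: molar mass 183.511 g/mol; 1×55.845 = 55.845 g → 30.43 wt%.
Difference = 11.98 − 30.43 = -18.45 percentage points.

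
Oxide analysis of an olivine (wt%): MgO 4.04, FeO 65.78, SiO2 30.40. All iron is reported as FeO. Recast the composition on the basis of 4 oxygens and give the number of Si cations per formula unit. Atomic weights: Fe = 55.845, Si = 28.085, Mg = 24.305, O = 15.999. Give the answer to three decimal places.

MgO: 4.04/40.304 = 0.10024 mol → 0.10024 mol Mg, 0.10024 mol O.
FeO: 65.78/71.844 = 0.91559 mol → 0.91559 mol Fe, 0.91559 mol O.
SiO2: 30.40/60.083 = 0.50597 mol → 0.50597 mol Si, 1.01194 mol O.
Total oxygen = 2.02777 mol. Normalization factor = 4/2.02777 = 1.97261.
Si per 4 O = 0.50597 × 1.97261 = 0.998.

0.998 Si apfu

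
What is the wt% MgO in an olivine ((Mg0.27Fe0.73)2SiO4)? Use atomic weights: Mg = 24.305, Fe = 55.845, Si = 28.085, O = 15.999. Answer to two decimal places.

11.65 wt%

Molar mass of (Mg0.27Fe0.73)2SiO4 = 0.54*24.305 + 1.46*55.845 + 1*28.085 + 4*15.999 = 186.739 g/mol.
Each formula unit contains 0.54 Mg, equivalent to 0.54/1 = 0.5400 mol MgO.
M(MgO) = 1×24.305 + 1×15.999 = 40.304 g/mol.
Mass of MgO per formula unit = 0.5400 × 40.304 = 21.764 g.
MgO wt% = 21.764 / 186.739 × 100 = 11.65%.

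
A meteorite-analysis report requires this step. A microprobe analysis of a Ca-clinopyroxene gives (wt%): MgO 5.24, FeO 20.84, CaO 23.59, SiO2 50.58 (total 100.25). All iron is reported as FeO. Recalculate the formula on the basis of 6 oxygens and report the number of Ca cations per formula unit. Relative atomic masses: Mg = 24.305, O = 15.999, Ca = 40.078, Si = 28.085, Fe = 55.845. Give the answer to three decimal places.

1.000 Ca apfu

MgO (M=40.304): mol = 0.13001; Mg = 0.13001, O = 0.13001.
FeO (M=71.844): mol = 0.29007; Fe = 0.29007, O = 0.29007.
CaO (M=56.077): mol = 0.42067; Ca = 0.42067, O = 0.42067.
SiO2 (M=60.083): mol = 0.84184; Si = 0.84184, O = 1.68368.
ΣO = 2.52443; factor = 6/ΣO = 2.37677.
Ca apfu = 0.42067 × 2.37677 = 1.000.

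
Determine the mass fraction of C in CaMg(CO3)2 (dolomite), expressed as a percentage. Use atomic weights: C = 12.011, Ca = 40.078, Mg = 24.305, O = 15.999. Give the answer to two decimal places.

13.03 weight percent

Formula mass = 1*40.078 + 1*24.305 + 2*12.011 + 6*15.999 = 184.399 g/mol, of which 24.022 g is C.
So C makes up 24.022/184.399 = 0.1303 of the mass, i.e. 13.03%.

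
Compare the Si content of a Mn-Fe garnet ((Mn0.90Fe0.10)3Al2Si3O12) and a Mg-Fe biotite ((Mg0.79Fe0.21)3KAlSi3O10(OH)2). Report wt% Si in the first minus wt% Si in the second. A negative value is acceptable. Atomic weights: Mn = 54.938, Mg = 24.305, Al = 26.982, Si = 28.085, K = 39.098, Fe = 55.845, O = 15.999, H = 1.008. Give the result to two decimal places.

Si in (Mn0.90Fe0.10)3Al2Si3O12: molar mass 495.293 g/mol; 3×28.085 = 84.255 g → 17.01 wt%.
Si in (Mg0.79Fe0.21)3KAlSi3O10(OH)2: molar mass 437.124 g/mol; 3×28.085 = 84.255 g → 19.27 wt%.
Difference = 17.01 − 19.27 = -2.26 percentage points.

-2.26 percentage points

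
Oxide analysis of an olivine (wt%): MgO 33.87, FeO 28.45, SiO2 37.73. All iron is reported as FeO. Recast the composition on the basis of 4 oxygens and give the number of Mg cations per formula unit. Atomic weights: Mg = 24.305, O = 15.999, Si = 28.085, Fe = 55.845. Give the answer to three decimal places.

MgO: 33.87/40.304 = 0.84036 mol → 0.84036 mol Mg, 0.84036 mol O.
FeO: 28.45/71.844 = 0.39600 mol → 0.39600 mol Fe, 0.39600 mol O.
SiO2: 37.73/60.083 = 0.62796 mol → 0.62796 mol Si, 1.25592 mol O.
Total oxygen = 2.49228 mol. Normalization factor = 4/2.49228 = 1.60496.
Mg per 4 O = 0.84036 × 1.60496 = 1.349.

1.349 Mg apfu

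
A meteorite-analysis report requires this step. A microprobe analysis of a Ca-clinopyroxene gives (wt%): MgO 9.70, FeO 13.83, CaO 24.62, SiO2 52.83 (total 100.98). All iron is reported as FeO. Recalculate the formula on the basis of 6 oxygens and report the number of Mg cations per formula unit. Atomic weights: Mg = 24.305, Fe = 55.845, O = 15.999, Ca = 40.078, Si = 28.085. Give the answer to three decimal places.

0.549 Mg apfu

MgO (M=40.304): mol = 0.24067; Mg = 0.24067, O = 0.24067.
FeO (M=71.844): mol = 0.19250; Fe = 0.19250, O = 0.19250.
CaO (M=56.077): mol = 0.43904; Ca = 0.43904, O = 0.43904.
SiO2 (M=60.083): mol = 0.87928; Si = 0.87928, O = 1.75856.
ΣO = 2.63077; factor = 6/ΣO = 2.28070.
Mg apfu = 0.24067 × 2.28070 = 0.549.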